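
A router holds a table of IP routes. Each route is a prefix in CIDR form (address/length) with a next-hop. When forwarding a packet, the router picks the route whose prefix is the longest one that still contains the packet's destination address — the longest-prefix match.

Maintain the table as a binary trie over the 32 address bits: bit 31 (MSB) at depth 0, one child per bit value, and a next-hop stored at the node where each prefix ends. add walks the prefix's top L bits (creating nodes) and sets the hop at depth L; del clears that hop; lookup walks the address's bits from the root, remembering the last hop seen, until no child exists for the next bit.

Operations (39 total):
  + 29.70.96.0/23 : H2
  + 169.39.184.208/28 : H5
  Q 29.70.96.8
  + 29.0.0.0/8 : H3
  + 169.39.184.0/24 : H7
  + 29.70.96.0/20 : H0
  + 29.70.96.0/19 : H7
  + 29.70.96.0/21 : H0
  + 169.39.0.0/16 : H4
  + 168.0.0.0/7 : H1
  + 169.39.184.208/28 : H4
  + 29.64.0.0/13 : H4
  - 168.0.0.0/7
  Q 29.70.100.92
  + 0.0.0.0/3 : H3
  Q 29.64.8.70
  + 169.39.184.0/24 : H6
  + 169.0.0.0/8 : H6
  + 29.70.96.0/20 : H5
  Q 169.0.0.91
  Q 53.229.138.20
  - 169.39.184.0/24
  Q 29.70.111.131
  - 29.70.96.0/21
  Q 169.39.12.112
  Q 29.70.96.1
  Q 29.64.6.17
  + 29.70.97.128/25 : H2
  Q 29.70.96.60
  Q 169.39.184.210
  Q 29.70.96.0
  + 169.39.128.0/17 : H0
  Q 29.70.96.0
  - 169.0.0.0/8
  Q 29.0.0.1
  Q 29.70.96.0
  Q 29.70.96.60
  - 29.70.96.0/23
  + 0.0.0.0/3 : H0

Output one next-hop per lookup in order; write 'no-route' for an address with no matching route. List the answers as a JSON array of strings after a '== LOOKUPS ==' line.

Process each operation:
  add 29.70.96.0/23 -> H2 at depth 23
  add 169.39.184.208/28 -> H5 at depth 28
  ? 29.70.96.8  path d0:-→d1:-→d2:-→d3:-→d4:-→d5:-→d6:-→d7:-→d8:-→d9:-→d10:-→d11:-→d12:-→d13:-→d14:-→d15:-→d16:-→d17:-→d18:-→d19:-→d20:-→d21:-→d22:-→d23:H2  best=H2
  add 29.0.0.0/8 -> H3 at depth 8
  add 169.39.184.0/24 -> H7 at depth 24
  add 29.70.96.0/20 -> H0 at depth 20
  add 29.70.96.0/19 -> H7 at depth 19
  add 29.70.96.0/21 -> H0 at depth 21
  add 169.39.0.0/16 -> H4 at depth 16
  add 168.0.0.0/7 -> H1 at depth 7
  add 169.39.184.208/28 -> H4 at depth 28
  add 29.64.0.0/13 -> H4 at depth 13
  del 168.0.0.0/7 (clear depth 7)
  ? 29.70.100.92  path d0:-→d1:-→d2:-→d3:-→d4:-→d5:-→d6:-→d7:-→d8:H3→d9:-→d10:-→d11:-→d12:-→d13:H4→d14:-→d15:-→d16:-→d17:-→d18:-→d19:H7→d20:H0→d21:H0  best=H0
  add 0.0.0.0/3 -> H3 at depth 3
  ? 29.64.8.70  path d0:-→d1:-→d2:-→d3:H3→d4:-→d5:-→d6:-→d7:-→d8:H3→d9:-→d10:-→d11:-→d12:-→d13:H4  best=H4
  add 169.39.184.0/24 -> H6 at depth 24
  add 169.0.0.0/8 -> H6 at depth 8
  add 29.70.96.0/20 -> H5 at depth 20
  ? 169.0.0.91  path d0:-→d1:-→d2:-→d3:-→d4:-→d5:-→d6:-→d7:-→d8:H6→d9:-→d10:-  best=H6
  ? 53.229.138.20  path d0:-→d1:-→d2:-  best=no-route
  del 169.39.184.0/24 (clear depth 24)
  ? 29.70.111.131  path d0:-→d1:-→d2:-→d3:H3→d4:-→d5:-→d6:-→d7:-→d8:H3→d9:-→d10:-→d11:-→d12:-→d13:H4→d14:-→d15:-→d16:-→d17:-→d18:-→d19:H7→d20:H5  best=H5
  del 29.70.96.0/21 (clear depth 21)
  ? 169.39.12.112  path d0:-→d1:-→d2:-→d3:-→d4:-→d5:-→d6:-→d7:-→d8:H6→d9:-→d10:-→d11:-→d12:-→d13:-→d14:-→d15:-→d16:H4  best=H4
  ? 29.70.96.1  path d0:-→d1:-→d2:-→d3:H3→d4:-→d5:-→d6:-→d7:-→d8:H3→d9:-→d10:-→d11:-→d12:-→d13:H4→d14:-→d15:-→d16:-→d17:-→d18:-→d19:H7→d20:H5→d21:-→d22:-→d23:H2  best=H2
  ? 29.64.6.17  path d0:-→d1:-→d2:-→d3:H3→d4:-→d5:-→d6:-→d7:-→d8:H3→d9:-→d10:-→d11:-→d12:-→d13:H4  best=H4
  add 29.70.97.128/25 -> H2 at depth 25
  ? 29.70.96.60  path d0:-→d1:-→d2:-→d3:H3→d4:-→d5:-→d6:-→d7:-→d8:H3→d9:-→d10:-→d11:-→d12:-→d13:H4→d14:-→d15:-→d16:-→d17:-→d18:-→d19:H7→d20:H5→d21:-→d22:-→d23:H2  best=H2
  ? 169.39.184.210  path d0:-→d1:-→d2:-→d3:-→d4:-→d5:-→d6:-→d7:-→d8:H6→d9:-→d10:-→d11:-→d12:-→d13:-→d14:-→d15:-→d16:H4→d17:-→d18:-→d19:-→d20:-→d21:-→d22:-→d23:-→d24:-→d25:-→d26:-→d27:-→d28:H4  best=H4
  ? 29.70.96.0  path d0:-→d1:-→d2:-→d3:H3→d4:-→d5:-→d6:-→d7:-→d8:H3→d9:-→d10:-→d11:-→d12:-→d13:H4→d14:-→d15:-→d16:-→d17:-→d18:-→d19:H7→d20:H5→d21:-→d22:-→d23:H2  best=H2
  add 169.39.128.0/17 -> H0 at depth 17
  ? 29.70.96.0  path d0:-→d1:-→d2:-→d3:H3→d4:-→d5:-→d6:-→d7:-→d8:H3→d9:-→d10:-→d11:-→d12:-→d13:H4→d14:-→d15:-→d16:-→d17:-→d18:-→d19:H7→d20:H5→d21:-→d22:-→d23:H2  best=H2
  del 169.0.0.0/8 (clear depth 8)
  ? 29.0.0.1  path d0:-→d1:-→d2:-→d3:H3→d4:-→d5:-→d6:-→d7:-→d8:H3→d9:-  best=H3
  ? 29.70.96.0  path d0:-→d1:-→d2:-→d3:H3→d4:-→d5:-→d6:-→d7:-→d8:H3→d9:-→d10:-→d11:-→d12:-→d13:H4→d14:-→d15:-→d16:-→d17:-→d18:-→d19:H7→d20:H5→d21:-→d22:-→d23:H2  best=H2
  ? 29.70.96.60  path d0:-→d1:-→d2:-→d3:H3→d4:-→d5:-→d6:-→d7:-→d8:H3→d9:-→d10:-→d11:-→d12:-→d13:H4→d14:-→d15:-→d16:-→d17:-→d18:-→d19:H7→d20:H5→d21:-→d22:-→d23:H2  best=H2
  del 29.70.96.0/23 (clear depth 23)
  add 0.0.0.0/3 -> H0 at depth 3

== LOOKUPS ==
["H2","H0","H4","H6","no-route","H5","H4","H2","H4","H2","H4","H2","H2","H3","H2","H2"]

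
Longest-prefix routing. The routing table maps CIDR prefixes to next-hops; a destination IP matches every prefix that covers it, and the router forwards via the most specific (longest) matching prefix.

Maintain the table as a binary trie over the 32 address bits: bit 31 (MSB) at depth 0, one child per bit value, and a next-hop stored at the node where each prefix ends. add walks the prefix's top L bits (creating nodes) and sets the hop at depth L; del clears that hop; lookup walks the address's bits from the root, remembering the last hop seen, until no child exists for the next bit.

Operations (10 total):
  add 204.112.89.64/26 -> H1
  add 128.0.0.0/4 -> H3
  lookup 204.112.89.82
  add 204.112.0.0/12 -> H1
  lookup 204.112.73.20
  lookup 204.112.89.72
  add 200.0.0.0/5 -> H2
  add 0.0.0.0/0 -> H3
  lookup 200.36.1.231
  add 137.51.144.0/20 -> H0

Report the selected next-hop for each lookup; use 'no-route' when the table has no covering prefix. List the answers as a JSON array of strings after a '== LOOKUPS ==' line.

Apply in order:
  + 204.112.89.64/26 (H1) depth=26
  + 128.0.0.0/4 (H3) depth=4
  lookup 204.112.89.82: bits 11001100011100000101100101 walk d0:-→d1:-→d2:-→d3:-→d4:-→d5:-→d6:-→d7:-→d8:-→d9:-→d10:-→d11:-→d12:-→d13:-→d14:-→d15:-→d16:-→d17:-→d18:-→d19:-→d20:-→d21:-→d22:-→d23:-→d24:-→d25:-→d26:H1 -> H1
  + 204.112.0.0/12 (H1) depth=12
  lookup 204.112.73.20: bits 1100110001110000010 walk d0:-→d1:-→d2:-→d3:-→d4:-→d5:-→d6:-→d7:-→d8:-→d9:-→d10:-→d11:-→d12:H1→d13:-→d14:-→d15:-→d16:-→d17:-→d18:-→d19:- -> H1
  lookup 204.112.89.72: bits 11001100011100000101100101 walk d0:-→d1:-→d2:-→d3:-→d4:-→d5:-→d6:-→d7:-→d8:-→d9:-→d10:-→d11:-→d12:H1→d13:-→d14:-→d15:-→d16:-→d17:-→d18:-→d19:-→d20:-→d21:-→d22:-→d23:-→d24:-→d25:-→d26:H1 -> H1
  + 200.0.0.0/5 (H2) depth=5
  + 0.0.0.0/0 (H3) depth=0
  lookup 200.36.1.231: bits 11001 walk d0:H3→d1:-→d2:-→d3:-→d4:-→d5:H2 -> H2
  + 137.51.144.0/20 (H0) depth=20

== LOOKUPS ==
["H1","H1","H1","H2"]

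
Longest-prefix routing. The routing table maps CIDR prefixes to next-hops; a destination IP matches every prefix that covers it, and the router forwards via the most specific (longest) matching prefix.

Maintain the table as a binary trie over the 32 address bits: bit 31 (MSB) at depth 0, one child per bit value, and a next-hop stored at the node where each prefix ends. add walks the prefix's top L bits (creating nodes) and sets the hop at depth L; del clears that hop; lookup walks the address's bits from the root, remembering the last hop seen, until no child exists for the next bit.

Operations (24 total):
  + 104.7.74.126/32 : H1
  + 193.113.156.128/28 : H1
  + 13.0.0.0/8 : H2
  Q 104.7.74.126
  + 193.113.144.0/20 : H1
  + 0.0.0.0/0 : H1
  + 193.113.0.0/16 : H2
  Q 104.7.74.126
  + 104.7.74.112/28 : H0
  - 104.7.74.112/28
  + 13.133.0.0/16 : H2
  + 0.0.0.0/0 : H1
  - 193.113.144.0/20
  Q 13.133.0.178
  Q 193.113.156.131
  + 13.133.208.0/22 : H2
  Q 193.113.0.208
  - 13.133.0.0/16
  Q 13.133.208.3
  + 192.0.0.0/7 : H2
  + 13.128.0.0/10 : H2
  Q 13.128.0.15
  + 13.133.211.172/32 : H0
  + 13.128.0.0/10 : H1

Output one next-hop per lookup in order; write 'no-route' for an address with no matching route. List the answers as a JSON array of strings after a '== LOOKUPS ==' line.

Apply in order:
  + 104.7.74.126/32 (H1) depth=32
  + 193.113.156.128/28 (H1) depth=28
  + 13.0.0.0/8 (H2) depth=8
  Q 104.7.74.126: descend 01101000000001110100101001111110 ; hops seen [H1] ; pick H1
  + 193.113.144.0/20 (H1) depth=20
  + 0.0.0.0/0 (H1) depth=0
  + 193.113.0.0/16 (H2) depth=16
  Q 104.7.74.126: descend 01101000000001110100101001111110 ; hops seen [H1,H1] ; pick H1
  + 104.7.74.112/28 (H0) depth=28
  - 104.7.74.112/28 clear@28
  + 13.133.0.0/16 (H2) depth=16
  + 0.0.0.0/0 (H1) depth=0
  - 193.113.144.0/20 clear@20
  Q 13.133.0.178: descend 0000110110000101 ; hops seen [H1,H2,H2] ; pick H2
  Q 193.113.156.131: descend 1100000101110001100111001000 ; hops seen [H1,H2,H1] ; pick H1
  + 13.133.208.0/22 (H2) depth=22
  Q 193.113.0.208: descend 1100000101110001 ; hops seen [H1,H2] ; pick H2
  - 13.133.0.0/16 clear@16
  Q 13.133.208.3: descend 0000110110000101110100 ; hops seen [H1,H2,H2] ; pick H2
  + 192.0.0.0/7 (H2) depth=7
  + 13.128.0.0/10 (H2) depth=10
  Q 13.128.0.15: descend 0000110110000 ; hops seen [H1,H2,H2] ; pick H2
  + 13.133.211.172/32 (H0) depth=32
  + 13.128.0.0/10 (H1) depth=10

== LOOKUPS ==
["H1","H1","H2","H1","H2","H2","H2"]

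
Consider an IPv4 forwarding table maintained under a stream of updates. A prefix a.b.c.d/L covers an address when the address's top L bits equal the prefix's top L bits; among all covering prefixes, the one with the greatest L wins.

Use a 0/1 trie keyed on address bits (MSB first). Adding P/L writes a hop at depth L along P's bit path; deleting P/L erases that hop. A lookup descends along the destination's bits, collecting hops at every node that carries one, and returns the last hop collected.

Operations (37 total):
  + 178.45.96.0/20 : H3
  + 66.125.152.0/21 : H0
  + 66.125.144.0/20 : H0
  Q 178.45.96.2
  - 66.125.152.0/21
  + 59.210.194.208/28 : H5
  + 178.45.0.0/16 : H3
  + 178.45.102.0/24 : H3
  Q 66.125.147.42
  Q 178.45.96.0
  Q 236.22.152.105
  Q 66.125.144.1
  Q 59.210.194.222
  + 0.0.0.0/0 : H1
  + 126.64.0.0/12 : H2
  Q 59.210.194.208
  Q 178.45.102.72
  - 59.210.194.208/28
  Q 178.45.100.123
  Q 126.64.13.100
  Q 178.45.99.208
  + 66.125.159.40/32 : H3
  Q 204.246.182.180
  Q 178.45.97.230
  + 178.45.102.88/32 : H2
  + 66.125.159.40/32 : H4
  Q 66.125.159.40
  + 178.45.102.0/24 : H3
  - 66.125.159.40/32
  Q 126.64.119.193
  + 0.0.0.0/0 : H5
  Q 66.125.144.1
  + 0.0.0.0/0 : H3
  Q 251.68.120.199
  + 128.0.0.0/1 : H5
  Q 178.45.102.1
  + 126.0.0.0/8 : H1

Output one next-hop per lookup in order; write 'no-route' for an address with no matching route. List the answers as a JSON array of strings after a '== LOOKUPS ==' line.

Apply in order:
  + 178.45.96.0/20 (H3) depth=20
  + 66.125.152.0/21 (H0) depth=21
  + 66.125.144.0/20 (H0) depth=20
  ? 178.45.96.2  path d0:-→d1:-→d2:-→d3:-→d4:-→d5:-→d6:-→d7:-→d8:-→d9:-→d10:-→d11:-→d12:-→d13:-→d14:-→d15:-→d16:-→d17:-→d18:-→d19:-→d20:H3  best=H3
  del 66.125.152.0/21 (clear depth 21)
  + 59.210.194.208/28 (H5) depth=28
  + 178.45.0.0/16 (H3) depth=16
  + 178.45.102.0/24 (H3) depth=24
  ? 66.125.147.42  path d0:-→d1:-→d2:-→d3:-→d4:-→d5:-→d6:-→d7:-→d8:-→d9:-→d10:-→d11:-→d12:-→d13:-→d14:-→d15:-→d16:-→d17:-→d18:-→d19:-→d20:H0  best=H0
  ? 178.45.96.0  path d0:-→d1:-→d2:-→d3:-→d4:-→d5:-→d6:-→d7:-→d8:-→d9:-→d10:-→d11:-→d12:-→d13:-→d14:-→d15:-→d16:H3→d17:-→d18:-→d19:-→d20:H3→d21:-  best=H3
  ? 236.22.152.105  path d0:-→d1:-  best=no-route
  ? 66.125.144.1  path d0:-→d1:-→d2:-→d3:-→d4:-→d5:-→d6:-→d7:-→d8:-→d9:-→d10:-→d11:-→d12:-→d13:-→d14:-→d15:-→d16:-→d17:-→d18:-→d19:-→d20:H0  best=H0
  ? 59.210.194.222  path d0:-→d1:-→d2:-→d3:-→d4:-→d5:-→d6:-→d7:-→d8:-→d9:-→d10:-→d11:-→d12:-→d13:-→d14:-→d15:-→d16:-→d17:-→d18:-→d19:-→d20:-→d21:-→d22:-→d23:-→d24:-→d25:-→d26:-→d27:-→d28:H5  best=H5
  + 0.0.0.0/0 (H1) depth=0
  + 126.64.0.0/12 (H2) depth=12
  ? 59.210.194.208  path d0:H1→d1:-→d2:-→d3:-→d4:-→d5:-→d6:-→d7:-→d8:-→d9:-→d10:-→d11:-→d12:-→d13:-→d14:-→d15:-→d16:-→d17:-→d18:-→d19:-→d20:-→d21:-→d22:-→d23:-→d24:-→d25:-→d26:-→d27:-→d28:H5  best=H5
  ? 178.45.102.72  path d0:H1→d1:-→d2:-→d3:-→d4:-→d5:-→d6:-→d7:-→d8:-→d9:-→d10:-→d11:-→d12:-→d13:-→d14:-→d15:-→d16:H3→d17:-→d18:-→d19:-→d20:H3→d21:-→d22:-→d23:-→d24:H3  best=H3
  del 59.210.194.208/28 (clear depth 28)
  ? 178.45.100.123  path d0:H1→d1:-→d2:-→d3:-→d4:-→d5:-→d6:-→d7:-→d8:-→d9:-→d10:-→d11:-→d12:-→d13:-→d14:-→d15:-→d16:H3→d17:-→d18:-→d19:-→d20:H3→d21:-→d22:-  best=H3
  ? 126.64.13.100  path d0:H1→d1:-→d2:-→d3:-→d4:-→d5:-→d6:-→d7:-→d8:-→d9:-→d10:-→d11:-→d12:H2  best=H2
  ? 178.45.99.208  path d0:H1→d1:-→d2:-→d3:-→d4:-→d5:-→d6:-→d7:-→d8:-→d9:-→d10:-→d11:-→d12:-→d13:-→d14:-→d15:-→d16:H3→d17:-→d18:-→d19:-→d20:H3→d21:-  best=H3
  + 66.125.159.40/32 (H3) depth=32
  ? 204.246.182.180  path d0:H1→d1:-  best=H1
  ? 178.45.97.230  path d0:H1→d1:-→d2:-→d3:-→d4:-→d5:-→d6:-→d7:-→d8:-→d9:-→d10:-→d11:-→d12:-→d13:-→d14:-→d15:-→d16:H3→d17:-→d18:-→d19:-→d20:H3→d21:-  best=H3
  + 178.45.102.88/32 (H2) depth=32
  + 66.125.159.40/32 (H4) depth=32
  ? 66.125.159.40  path d0:H1→d1:-→d2:-→d3:-→d4:-→d5:-→d6:-→d7:-→d8:-→d9:-→d10:-→d11:-→d12:-→d13:-→d14:-→d15:-→d16:-→d17:-→d18:-→d19:-→d20:H0→d21:-→d22:-→d23:-→d24:-→d25:-→d26:-→d27:-→d28:-→d29:-→d30:-→d31:-→d32:H4  best=H4
  + 178.45.102.0/24 (H3) depth=24
  del 66.125.159.40/32 (clear depth 32)
  ? 126.64.119.193  path d0:H1→d1:-→d2:-→d3:-→d4:-→d5:-→d6:-→d7:-→d8:-→d9:-→d10:-→d11:-→d12:H2  best=H2
  + 0.0.0.0/0 (H5) depth=0
  ? 66.125.144.1  path d0:H5→d1:-→d2:-→d3:-→d4:-→d5:-→d6:-→d7:-→d8:-→d9:-→d10:-→d11:-→d12:-→d13:-→d14:-→d15:-→d16:-→d17:-→d18:-→d19:-→d20:H0  best=H0
  + 0.0.0.0/0 (H3) depth=0
  ? 251.68.120.199  path d0:H3→d1:-  best=H3
  + 128.0.0.0/1 (H5) depth=1
  ? 178.45.102.1  path d0:H3→d1:H5→d2:-→d3:-→d4:-→d5:-→d6:-→d7:-→d8:-→d9:-→d10:-→d11:-→d12:-→d13:-→d14:-→d15:-→d16:H3→d17:-→d18:-→d19:-→d20:H3→d21:-→d22:-→d23:-→d24:H3→d25:-  best=H3
  + 126.0.0.0/8 (H1) depth=8

== LOOKUPS ==
["H3","H0","H3","no-route","H0","H5","H5","H3","H3","H2","H3","H1","H3","H4","H2","H0","H3","H3"]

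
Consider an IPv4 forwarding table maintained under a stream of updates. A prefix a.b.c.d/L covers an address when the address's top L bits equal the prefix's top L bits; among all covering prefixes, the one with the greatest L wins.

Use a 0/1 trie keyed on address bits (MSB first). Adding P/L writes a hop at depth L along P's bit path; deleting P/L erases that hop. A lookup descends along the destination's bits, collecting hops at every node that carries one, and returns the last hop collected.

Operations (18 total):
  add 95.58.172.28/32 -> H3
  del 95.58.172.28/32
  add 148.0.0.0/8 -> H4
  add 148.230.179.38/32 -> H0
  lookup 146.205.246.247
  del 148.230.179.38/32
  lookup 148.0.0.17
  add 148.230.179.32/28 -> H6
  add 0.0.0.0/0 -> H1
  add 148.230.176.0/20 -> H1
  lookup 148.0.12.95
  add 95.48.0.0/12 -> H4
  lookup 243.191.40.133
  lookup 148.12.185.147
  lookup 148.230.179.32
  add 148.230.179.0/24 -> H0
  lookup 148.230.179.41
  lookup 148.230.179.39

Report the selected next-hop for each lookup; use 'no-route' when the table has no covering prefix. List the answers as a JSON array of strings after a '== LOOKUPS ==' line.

Trace:
  + 95.58.172.28/32 (H3) depth=32
  del 95.58.172.28/32 (clear depth 32)
  + 148.0.0.0/8 (H4) depth=8
  + 148.230.179.38/32 (H0) depth=32
  Q 146.205.246.247: descend 10010 ; hops seen [∅] ; pick no-route
  del 148.230.179.38/32 (clear depth 32)
  Q 148.0.0.17: descend 10010100 ; hops seen [H4] ; pick H4
  + 148.230.179.32/28 (H6) depth=28
  + 0.0.0.0/0 (H1) depth=0
  + 148.230.176.0/20 (H1) depth=20
  Q 148.0.12.95: descend 10010100 ; hops seen [H1,H4] ; pick H4
  + 95.48.0.0/12 (H4) depth=12
  Q 243.191.40.133: descend 1 ; hops seen [H1] ; pick H1
  Q 148.12.185.147: descend 10010100 ; hops seen [H1,H4] ; pick H4
  Q 148.230.179.32: descend 10010100111001101011001100100 ; hops seen [H1,H4,H1,H6] ; pick H6
  + 148.230.179.0/24 (H0) depth=24
  Q 148.230.179.41: descend 1001010011100110101100110010 ; hops seen [H1,H4,H1,H0,H6] ; pick H6
  Q 148.230.179.39: descend 1001010011100110101100110010011 ; hops seen [H1,H4,H1,H0,H6] ; pick H6

== LOOKUPS ==
["no-route","H4","H4","H1","H4","H6","H6","H6"]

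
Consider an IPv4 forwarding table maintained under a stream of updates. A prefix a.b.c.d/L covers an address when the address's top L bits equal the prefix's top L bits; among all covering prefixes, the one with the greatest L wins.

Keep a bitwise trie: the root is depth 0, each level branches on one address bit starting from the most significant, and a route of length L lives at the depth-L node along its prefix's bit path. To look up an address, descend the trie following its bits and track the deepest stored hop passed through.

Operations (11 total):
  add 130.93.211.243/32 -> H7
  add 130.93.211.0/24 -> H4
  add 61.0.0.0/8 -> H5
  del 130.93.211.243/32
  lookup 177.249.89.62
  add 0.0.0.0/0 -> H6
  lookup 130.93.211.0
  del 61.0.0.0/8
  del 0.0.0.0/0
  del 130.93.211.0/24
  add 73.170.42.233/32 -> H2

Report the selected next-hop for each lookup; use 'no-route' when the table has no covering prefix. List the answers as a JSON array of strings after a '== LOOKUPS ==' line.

Trace:
  add 130.93.211.243/32 -> H7 at depth 32
  add 130.93.211.0/24 -> H4 at depth 24
  add 61.0.0.0/8 -> H5 at depth 8
  del 130.93.211.243/32 (clear depth 32)
  Q 177.249.89.62: descend 10 ; hops seen [∅] ; pick no-route
  add 0.0.0.0/0 -> H6 at depth 0
  Q 130.93.211.0: descend 100000100101110111010011 ; hops seen [H6,H4] ; pick H4
  del 61.0.0.0/8 (clear depth 8)
  del 0.0.0.0/0 (clear depth 0)
  del 130.93.211.0/24 (clear depth 24)
  add 73.170.42.233/32 -> H2 at depth 32

== LOOKUPS ==
["no-route","H4"]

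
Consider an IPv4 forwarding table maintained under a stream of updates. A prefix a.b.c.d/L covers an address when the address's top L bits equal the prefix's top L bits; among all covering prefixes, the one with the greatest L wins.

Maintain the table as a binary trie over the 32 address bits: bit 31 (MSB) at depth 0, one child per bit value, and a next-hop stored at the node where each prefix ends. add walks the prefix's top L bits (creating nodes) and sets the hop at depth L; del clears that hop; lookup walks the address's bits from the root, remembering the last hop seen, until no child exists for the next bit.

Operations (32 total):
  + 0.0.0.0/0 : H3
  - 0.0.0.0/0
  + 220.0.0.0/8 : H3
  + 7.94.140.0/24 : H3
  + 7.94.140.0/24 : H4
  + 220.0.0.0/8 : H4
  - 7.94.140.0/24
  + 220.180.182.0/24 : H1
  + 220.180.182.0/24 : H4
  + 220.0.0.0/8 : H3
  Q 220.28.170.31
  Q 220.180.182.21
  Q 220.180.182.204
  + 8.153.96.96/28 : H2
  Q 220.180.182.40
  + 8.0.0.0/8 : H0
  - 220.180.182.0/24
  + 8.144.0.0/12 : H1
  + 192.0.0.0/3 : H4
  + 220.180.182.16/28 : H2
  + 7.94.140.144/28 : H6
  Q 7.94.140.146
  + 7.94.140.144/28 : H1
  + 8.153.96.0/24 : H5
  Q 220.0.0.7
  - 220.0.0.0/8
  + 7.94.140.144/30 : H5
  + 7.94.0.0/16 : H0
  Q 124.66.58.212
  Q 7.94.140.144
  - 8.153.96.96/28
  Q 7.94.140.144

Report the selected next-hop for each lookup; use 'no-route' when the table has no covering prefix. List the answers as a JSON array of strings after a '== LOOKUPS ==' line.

Process each operation:
  add 0.0.0.0/0 -> H3 at depth 0
  - 0.0.0.0/0 clear@0
  add 220.0.0.0/8 -> H3 at depth 8
  add 7.94.140.0/24 -> H3 at depth 24
  add 7.94.140.0/24 -> H4 at depth 24
  add 220.0.0.0/8 -> H4 at depth 8
  - 7.94.140.0/24 clear@24
  add 220.180.182.0/24 -> H1 at depth 24
  add 220.180.182.0/24 -> H4 at depth 24
  add 220.0.0.0/8 -> H3 at depth 8
  Q 220.28.170.31: descend 11011100 ; hops seen [H3] ; pick H3
  Q 220.180.182.21: descend 110111001011010010110110 ; hops seen [H3,H4] ; pick H4
  Q 220.180.182.204: descend 110111001011010010110110 ; hops seen [H3,H4] ; pick H4
  add 8.153.96.96/28 -> H2 at depth 28
  Q 220.180.182.40: descend 110111001011010010110110 ; hops seen [H3,H4] ; pick H4
  add 8.0.0.0/8 -> H0 at depth 8
  - 220.180.182.0/24 clear@24
  add 8.144.0.0/12 -> H1 at depth 12
  add 192.0.0.0/3 -> H4 at depth 3
  add 220.180.182.16/28 -> H2 at depth 28
  add 7.94.140.144/28 -> H6 at depth 28
  Q 7.94.140.146: descend 0000011101011110100011001001 ; hops seen [H6] ; pick H6
  add 7.94.140.144/28 -> H1 at depth 28
  add 8.153.96.0/24 -> H5 at depth 24
  Q 220.0.0.7: descend 11011100 ; hops seen [H4,H3] ; pick H3
  - 220.0.0.0/8 clear@8
  add 7.94.140.144/30 -> H5 at depth 30
  add 7.94.0.0/16 -> H0 at depth 16
  Q 124.66.58.212: descend 0 ; hops seen [∅] ; pick no-route
  Q 7.94.140.144: descend 000001110101111010001100100100 ; hops seen [H0,H1,H5] ; pick H5
  - 8.153.96.96/28 clear@28
  Q 7.94.140.144: descend 000001110101111010001100100100 ; hops seen [H0,H1,H5] ; pick H5

== LOOKUPS ==
["H3","H4","H4","H4","H6","H3","no-route","H5","H5"]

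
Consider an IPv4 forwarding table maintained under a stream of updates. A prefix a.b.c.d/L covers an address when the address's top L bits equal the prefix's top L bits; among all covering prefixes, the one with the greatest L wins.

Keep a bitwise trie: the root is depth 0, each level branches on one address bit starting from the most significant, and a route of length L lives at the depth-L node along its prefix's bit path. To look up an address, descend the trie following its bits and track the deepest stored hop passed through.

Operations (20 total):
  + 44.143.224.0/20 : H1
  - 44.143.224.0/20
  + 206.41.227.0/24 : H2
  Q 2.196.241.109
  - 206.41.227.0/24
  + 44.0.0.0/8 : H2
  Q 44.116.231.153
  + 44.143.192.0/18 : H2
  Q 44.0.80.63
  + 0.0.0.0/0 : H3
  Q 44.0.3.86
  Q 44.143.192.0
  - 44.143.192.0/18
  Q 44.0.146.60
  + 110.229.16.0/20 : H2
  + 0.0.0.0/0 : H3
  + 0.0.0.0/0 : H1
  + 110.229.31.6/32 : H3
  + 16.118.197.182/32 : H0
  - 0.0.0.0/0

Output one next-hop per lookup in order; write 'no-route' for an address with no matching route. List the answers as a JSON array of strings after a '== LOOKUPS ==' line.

Trace:
  add 44.143.224.0/20 -> H1 at depth 20
  del 44.143.224.0/20 (clear depth 20)
  add 206.41.227.0/24 -> H2 at depth 24
  lookup 2.196.241.109: bits 00 walk d0:-→d1:-→d2:- -> no-route
  del 206.41.227.0/24 (clear depth 24)
  add 44.0.0.0/8 -> H2 at depth 8
  lookup 44.116.231.153: bits 00101100 walk d0:-→d1:-→d2:-→d3:-→d4:-→d5:-→d6:-→d7:-→d8:H2 -> H2
  add 44.143.192.0/18 -> H2 at depth 18
  lookup 44.0.80.63: bits 00101100 walk d0:-→d1:-→d2:-→d3:-→d4:-→d5:-→d6:-→d7:-→d8:H2 -> H2
  add 0.0.0.0/0 -> H3 at depth 0
  lookup 44.0.3.86: bits 00101100 walk d0:H3→d1:-→d2:-→d3:-→d4:-→d5:-→d6:-→d7:-→d8:H2 -> H2
  lookup 44.143.192.0: bits 001011001000111111 walk d0:H3→d1:-→d2:-→d3:-→d4:-→d5:-→d6:-→d7:-→d8:H2→d9:-→d10:-→d11:-→d12:-→d13:-→d14:-→d15:-→d16:-→d17:-→d18:H2 -> H2
  del 44.143.192.0/18 (clear depth 18)
  lookup 44.0.146.60: bits 00101100 walk d0:H3→d1:-→d2:-→d3:-→d4:-→d5:-→d6:-→d7:-→d8:H2 -> H2
  add 110.229.16.0/20 -> H2 at depth 20
  add 0.0.0.0/0 -> H3 at depth 0
  add 0.0.0.0/0 -> H1 at depth 0
  add 110.229.31.6/32 -> H3 at depth 32
  add 16.118.197.182/32 -> H0 at depth 32
  del 0.0.0.0/0 (clear depth 0)

== LOOKUPS ==
["no-route","H2","H2","H2","H2","H2"]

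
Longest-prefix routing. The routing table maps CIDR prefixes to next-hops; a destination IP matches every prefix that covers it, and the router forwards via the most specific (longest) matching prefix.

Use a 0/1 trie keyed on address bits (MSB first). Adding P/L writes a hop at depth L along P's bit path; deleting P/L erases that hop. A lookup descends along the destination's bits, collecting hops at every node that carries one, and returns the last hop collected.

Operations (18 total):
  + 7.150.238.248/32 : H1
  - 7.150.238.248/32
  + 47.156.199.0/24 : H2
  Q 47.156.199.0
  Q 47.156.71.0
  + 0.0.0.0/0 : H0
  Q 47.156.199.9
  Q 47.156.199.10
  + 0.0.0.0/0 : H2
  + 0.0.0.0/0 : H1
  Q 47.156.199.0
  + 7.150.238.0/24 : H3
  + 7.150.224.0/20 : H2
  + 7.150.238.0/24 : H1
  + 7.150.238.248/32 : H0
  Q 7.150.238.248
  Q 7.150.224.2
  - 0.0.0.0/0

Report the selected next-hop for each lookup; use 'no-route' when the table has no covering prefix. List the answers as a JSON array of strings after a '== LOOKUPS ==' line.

Process each operation:
  add 7.150.238.248/32 -> H1 at depth 32
  - 7.150.238.248/32 clear@32
  add 47.156.199.0/24 -> H2 at depth 24
  ? 47.156.199.0  path d0:-→d1:-→d2:-→d3:-→d4:-→d5:-→d6:-→d7:-→d8:-→d9:-→d10:-→d11:-→d12:-→d13:-→d14:-→d15:-→d16:-→d17:-→d18:-→d19:-→d20:-→d21:-→d22:-→d23:-→d24:H2  best=H2
  ? 47.156.71.0  path d0:-→d1:-→d2:-→d3:-→d4:-→d5:-→d6:-→d7:-→d8:-→d9:-→d10:-→d11:-→d12:-→d13:-→d14:-→d15:-→d16:-  best=no-route
  add 0.0.0.0/0 -> H0 at depth 0
  ? 47.156.199.9  path d0:H0→d1:-→d2:-→d3:-→d4:-→d5:-→d6:-→d7:-→d8:-→d9:-→d10:-→d11:-→d12:-→d13:-→d14:-→d15:-→d16:-→d17:-→d18:-→d19:-→d20:-→d21:-→d22:-→d23:-→d24:H2  best=H2
  ? 47.156.199.10  path d0:H0→d1:-→d2:-→d3:-→d4:-→d5:-→d6:-→d7:-→d8:-→d9:-→d10:-→d11:-→d12:-→d13:-→d14:-→d15:-→d16:-→d17:-→d18:-→d19:-→d20:-→d21:-→d22:-→d23:-→d24:H2  best=H2
  add 0.0.0.0/0 -> H2 at depth 0
  add 0.0.0.0/0 -> H1 at depth 0
  ? 47.156.199.0  path d0:H1→d1:-→d2:-→d3:-→d4:-→d5:-→d6:-→d7:-→d8:-→d9:-→d10:-→d11:-→d12:-→d13:-→d14:-→d15:-→d16:-→d17:-→d18:-→d19:-→d20:-→d21:-→d22:-→d23:-→d24:H2  best=H2
  add 7.150.238.0/24 -> H3 at depth 24
  add 7.150.224.0/20 -> H2 at depth 20
  add 7.150.238.0/24 -> H1 at depth 24
  add 7.150.238.248/32 -> H0 at depth 32
  ? 7.150.238.248  path d0:H1→d1:-→d2:-→d3:-→d4:-→d5:-→d6:-→d7:-→d8:-→d9:-→d10:-→d11:-→d12:-→d13:-→d14:-→d15:-→d16:-→d17:-→d18:-→d19:-→d20:H2→d21:-→d22:-→d23:-→d24:H1→d25:-→d26:-→d27:-→d28:-→d29:-→d30:-→d31:-→d32:H0  best=H0
  ? 7.150.224.2  path d0:H1→d1:-→d2:-→d3:-→d4:-→d5:-→d6:-→d7:-→d8:-→d9:-→d10:-→d11:-→d12:-→d13:-→d14:-→d15:-→d16:-→d17:-→d18:-→d19:-→d20:H2  best=H2
  - 0.0.0.0/0 clear@0

== LOOKUPS ==
["H2","no-route","H2","H2","H2","H0","H2"]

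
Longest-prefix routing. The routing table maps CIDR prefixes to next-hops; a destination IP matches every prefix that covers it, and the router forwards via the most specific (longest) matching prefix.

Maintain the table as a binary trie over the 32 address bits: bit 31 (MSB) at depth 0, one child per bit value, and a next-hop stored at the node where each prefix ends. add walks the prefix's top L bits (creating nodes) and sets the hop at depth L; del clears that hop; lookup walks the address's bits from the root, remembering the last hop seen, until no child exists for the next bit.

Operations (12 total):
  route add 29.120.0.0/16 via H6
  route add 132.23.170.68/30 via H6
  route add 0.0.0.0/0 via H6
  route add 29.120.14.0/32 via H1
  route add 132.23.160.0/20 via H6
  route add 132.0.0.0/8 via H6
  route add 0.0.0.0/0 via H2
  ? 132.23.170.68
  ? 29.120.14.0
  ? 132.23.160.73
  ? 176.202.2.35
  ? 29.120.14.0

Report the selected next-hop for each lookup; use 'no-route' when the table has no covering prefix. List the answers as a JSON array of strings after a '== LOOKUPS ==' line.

Trace:
  add 29.120.0.0/16 -> H6 at depth 16
  add 132.23.170.68/30 -> H6 at depth 30
  add 0.0.0.0/0 -> H6 at depth 0
  add 29.120.14.0/32 -> H1 at depth 32
  add 132.23.160.0/20 -> H6 at depth 20
  add 132.0.0.0/8 -> H6 at depth 8
  add 0.0.0.0/0 -> H2 at depth 0
  Q 132.23.170.68: descend 100001000001011110101010010001 ; hops seen [H2,H6,H6,H6] ; pick H6
  Q 29.120.14.0: descend 00011101011110000000111000000000 ; hops seen [H2,H6,H1] ; pick H1
  Q 132.23.160.73: descend 10000100000101111010 ; hops seen [H2,H6,H6] ; pick H6
  Q 176.202.2.35: descend 10 ; hops seen [H2] ; pick H2
  Q 29.120.14.0: descend 00011101011110000000111000000000 ; hops seen [H2,H6,H1] ; pick H1

== LOOKUPS ==
["H6","H1","H6","H2","H1"]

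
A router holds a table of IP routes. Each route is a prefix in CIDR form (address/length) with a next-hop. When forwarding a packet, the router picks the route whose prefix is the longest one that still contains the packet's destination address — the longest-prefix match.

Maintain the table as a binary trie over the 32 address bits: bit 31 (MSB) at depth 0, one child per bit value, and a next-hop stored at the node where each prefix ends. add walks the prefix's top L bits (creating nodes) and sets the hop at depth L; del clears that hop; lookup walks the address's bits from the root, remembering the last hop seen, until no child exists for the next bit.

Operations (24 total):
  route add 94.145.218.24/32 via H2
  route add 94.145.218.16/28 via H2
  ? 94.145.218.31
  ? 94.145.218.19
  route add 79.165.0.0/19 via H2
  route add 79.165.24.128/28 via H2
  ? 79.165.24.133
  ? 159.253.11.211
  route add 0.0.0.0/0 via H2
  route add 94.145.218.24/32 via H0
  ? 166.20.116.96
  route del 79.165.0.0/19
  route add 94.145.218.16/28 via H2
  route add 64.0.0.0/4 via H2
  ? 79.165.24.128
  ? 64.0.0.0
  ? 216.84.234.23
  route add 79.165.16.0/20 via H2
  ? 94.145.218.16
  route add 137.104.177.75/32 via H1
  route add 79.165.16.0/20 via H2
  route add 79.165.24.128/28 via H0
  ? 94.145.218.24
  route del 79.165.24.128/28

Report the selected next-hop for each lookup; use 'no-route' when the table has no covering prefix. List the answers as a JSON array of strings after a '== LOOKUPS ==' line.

Process each operation:
  add 94.145.218.24/32 -> H2 at depth 32
  add 94.145.218.16/28 -> H2 at depth 28
  ? 94.145.218.31  path d0:-→d1:-→d2:-→d3:-→d4:-→d5:-→d6:-→d7:-→d8:-→d9:-→d10:-→d11:-→d12:-→d13:-→d14:-→d15:-→d16:-→d17:-→d18:-→d19:-→d20:-→d21:-→d22:-→d23:-→d24:-→d25:-→d26:-→d27:-→d28:H2→d29:-  best=H2
  ? 94.145.218.19  path d0:-→d1:-→d2:-→d3:-→d4:-→d5:-→d6:-→d7:-→d8:-→d9:-→d10:-→d11:-→d12:-→d13:-→d14:-→d15:-→d16:-→d17:-→d18:-→d19:-→d20:-→d21:-→d22:-→d23:-→d24:-→d25:-→d26:-→d27:-→d28:H2  best=H2
  add 79.165.0.0/19 -> H2 at depth 19
  add 79.165.24.128/28 -> H2 at depth 28
  ? 79.165.24.133  path d0:-→d1:-→d2:-→d3:-→d4:-→d5:-→d6:-→d7:-→d8:-→d9:-→d10:-→d11:-→d12:-→d13:-→d14:-→d15:-→d16:-→d17:-→d18:-→d19:H2→d20:-→d21:-→d22:-→d23:-→d24:-→d25:-→d26:-→d27:-→d28:H2  best=H2
  ? 159.253.11.211  path d0:-  best=no-route
  add 0.0.0.0/0 -> H2 at depth 0
  add 94.145.218.24/32 -> H0 at depth 32
  ? 166.20.116.96  path d0:H2  best=H2
  - 79.165.0.0/19 clear@19
  add 94.145.218.16/28 -> H2 at depth 28
  add 64.0.0.0/4 -> H2 at depth 4
  ? 79.165.24.128  path d0:H2→d1:-→d2:-→d3:-→d4:H2→d5:-→d6:-→d7:-→d8:-→d9:-→d10:-→d11:-→d12:-→d13:-→d14:-→d15:-→d16:-→d17:-→d18:-→d19:-→d20:-→d21:-→d22:-→d23:-→d24:-→d25:-→d26:-→d27:-→d28:H2  best=H2
  ? 64.0.0.0  path d0:H2→d1:-→d2:-→d3:-→d4:H2  best=H2
  ? 216.84.234.23  path d0:H2  best=H2
  add 79.165.16.0/20 -> H2 at depth 20
  ? 94.145.218.16  path d0:H2→d1:-→d2:-→d3:-→d4:-→d5:-→d6:-→d7:-→d8:-→d9:-→d10:-→d11:-→d12:-→d13:-→d14:-→d15:-→d16:-→d17:-→d18:-→d19:-→d20:-→d21:-→d22:-→d23:-→d24:-→d25:-→d26:-→d27:-→d28:H2  best=H2
  add 137.104.177.75/32 -> H1 at depth 32
  add 79.165.16.0/20 -> H2 at depth 20
  add 79.165.24.128/28 -> H0 at depth 28
  ? 94.145.218.24  path d0:H2→d1:-→d2:-→d3:-→d4:-→d5:-→d6:-→d7:-→d8:-→d9:-→d10:-→d11:-→d12:-→d13:-→d14:-→d15:-→d16:-→d17:-→d18:-→d19:-→d20:-→d21:-→d22:-→d23:-→d24:-→d25:-→d26:-→d27:-→d28:H2→d29:-→d30:-→d31:-→d32:H0  best=H0
  - 79.165.24.128/28 clear@28

== LOOKUPS ==
["H2","H2","H2","no-route","H2","H2","H2","H2","H2","H0"]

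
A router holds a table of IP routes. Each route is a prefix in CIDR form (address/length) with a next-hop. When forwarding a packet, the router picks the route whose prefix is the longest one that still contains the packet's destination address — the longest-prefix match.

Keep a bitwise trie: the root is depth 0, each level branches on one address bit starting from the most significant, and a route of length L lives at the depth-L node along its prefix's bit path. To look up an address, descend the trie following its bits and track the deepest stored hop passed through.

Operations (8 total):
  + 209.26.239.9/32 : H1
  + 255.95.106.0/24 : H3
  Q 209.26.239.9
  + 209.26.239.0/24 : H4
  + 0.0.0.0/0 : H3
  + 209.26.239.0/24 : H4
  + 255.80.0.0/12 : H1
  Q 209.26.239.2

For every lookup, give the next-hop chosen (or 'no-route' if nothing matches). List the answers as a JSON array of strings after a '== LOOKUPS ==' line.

Apply in order:
  add 209.26.239.9/32 -> H1 at depth 32
  add 255.95.106.0/24 -> H3 at depth 24
  lookup 209.26.239.9: bits 11010001000110101110111100001001 walk d0:-→d1:-→d2:-→d3:-→d4:-→d5:-→d6:-→d7:-→d8:-→d9:-→d10:-→d11:-→d12:-→d13:-→d14:-→d15:-→d16:-→d17:-→d18:-→d19:-→d20:-→d21:-→d22:-→d23:-→d24:-→d25:-→d26:-→d27:-→d28:-→d29:-→d30:-→d31:-→d32:H1 -> H1
  add 209.26.239.0/24 -> H4 at depth 24
  add 0.0.0.0/0 -> H3 at depth 0
  add 209.26.239.0/24 -> H4 at depth 24
  add 255.80.0.0/12 -> H1 at depth 12
  lookup 209.26.239.2: bits 1101000100011010111011110000 walk d0:H3→d1:-→d2:-→d3:-→d4:-→d5:-→d6:-→d7:-→d8:-→d9:-→d10:-→d11:-→d12:-→d13:-→d14:-→d15:-→d16:-→d17:-→d18:-→d19:-→d20:-→d21:-→d22:-→d23:-→d24:H4→d25:-→d26:-→d27:-→d28:- -> H4

== LOOKUPS ==
["H1","H4"]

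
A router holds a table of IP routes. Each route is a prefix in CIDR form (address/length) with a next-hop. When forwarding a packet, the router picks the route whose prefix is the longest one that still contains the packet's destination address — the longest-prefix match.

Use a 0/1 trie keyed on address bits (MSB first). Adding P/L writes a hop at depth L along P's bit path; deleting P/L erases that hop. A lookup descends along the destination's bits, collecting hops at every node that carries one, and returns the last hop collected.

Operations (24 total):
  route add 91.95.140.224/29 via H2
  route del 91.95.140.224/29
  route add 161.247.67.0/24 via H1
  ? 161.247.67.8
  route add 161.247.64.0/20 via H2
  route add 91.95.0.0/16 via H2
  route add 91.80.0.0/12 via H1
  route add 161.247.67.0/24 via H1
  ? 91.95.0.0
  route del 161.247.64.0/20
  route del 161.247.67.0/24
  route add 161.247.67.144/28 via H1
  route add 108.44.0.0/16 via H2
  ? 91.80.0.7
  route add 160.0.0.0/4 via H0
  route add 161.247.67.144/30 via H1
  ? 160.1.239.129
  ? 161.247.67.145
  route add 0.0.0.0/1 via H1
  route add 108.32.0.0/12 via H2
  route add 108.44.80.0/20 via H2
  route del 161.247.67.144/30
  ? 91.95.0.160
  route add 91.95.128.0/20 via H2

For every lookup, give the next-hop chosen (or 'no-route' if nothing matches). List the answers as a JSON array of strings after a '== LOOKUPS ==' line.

Process each operation:
  add 91.95.140.224/29 -> H2 at depth 29
  del 91.95.140.224/29 (clear depth 29)
  add 161.247.67.0/24 -> H1 at depth 24
  Q 161.247.67.8: descend 101000011111011101000011 ; hops seen [H1] ; pick H1
  add 161.247.64.0/20 -> H2 at depth 20
  add 91.95.0.0/16 -> H2 at depth 16
  add 91.80.0.0/12 -> H1 at depth 12
  add 161.247.67.0/24 -> H1 at depth 24
  Q 91.95.0.0: descend 0101101101011111 ; hops seen [H1,H2] ; pick H2
  del 161.247.64.0/20 (clear depth 20)
  del 161.247.67.0/24 (clear depth 24)
  add 161.247.67.144/28 -> H1 at depth 28
  add 108.44.0.0/16 -> H2 at depth 16
  Q 91.80.0.7: descend 010110110101 ; hops seen [H1] ; pick H1
  add 160.0.0.0/4 -> H0 at depth 4
  add 161.247.67.144/30 -> H1 at depth 30
  Q 160.1.239.129: descend 1010000 ; hops seen [H0] ; pick H0
  Q 161.247.67.145: descend 101000011111011101000011100100 ; hops seen [H0,H1,H1] ; pick H1
  add 0.0.0.0/1 -> H1 at depth 1
  add 108.32.0.0/12 -> H2 at depth 12
  add 108.44.80.0/20 -> H2 at depth 20
  del 161.247.67.144/30 (clear depth 30)
  Q 91.95.0.160: descend 0101101101011111 ; hops seen [H1,H1,H2] ; pick H2
  add 91.95.128.0/20 -> H2 at depth 20

== LOOKUPS ==
["H1","H2","H1","H0","H1","H2"]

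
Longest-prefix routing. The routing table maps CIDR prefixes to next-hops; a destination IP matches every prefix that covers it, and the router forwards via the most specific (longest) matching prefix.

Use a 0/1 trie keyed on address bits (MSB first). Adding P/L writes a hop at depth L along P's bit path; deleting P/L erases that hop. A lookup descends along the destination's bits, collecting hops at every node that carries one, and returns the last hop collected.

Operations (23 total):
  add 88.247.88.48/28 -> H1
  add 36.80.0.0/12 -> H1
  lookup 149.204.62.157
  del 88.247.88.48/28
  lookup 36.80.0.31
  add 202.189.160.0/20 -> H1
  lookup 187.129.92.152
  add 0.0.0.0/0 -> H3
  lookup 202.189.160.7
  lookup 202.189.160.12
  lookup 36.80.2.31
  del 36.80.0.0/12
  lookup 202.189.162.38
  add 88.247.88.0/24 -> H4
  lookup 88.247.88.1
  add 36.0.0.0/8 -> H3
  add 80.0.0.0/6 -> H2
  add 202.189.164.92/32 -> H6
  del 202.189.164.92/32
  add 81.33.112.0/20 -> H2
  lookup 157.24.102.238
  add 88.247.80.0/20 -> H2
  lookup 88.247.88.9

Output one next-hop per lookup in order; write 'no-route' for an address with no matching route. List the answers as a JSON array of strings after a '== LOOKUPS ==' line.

Process each operation:
  + 88.247.88.48/28 (H1) depth=28
  + 36.80.0.0/12 (H1) depth=12
  ? 149.204.62.157  path d0:-  best=no-route
  - 88.247.88.48/28 clear@28
  ? 36.80.0.31  path d0:-→d1:-→d2:-→d3:-→d4:-→d5:-→d6:-→d7:-→d8:-→d9:-→d10:-→d11:-→d12:H1  best=H1
  + 202.189.160.0/20 (H1) depth=20
  ? 187.129.92.152  path d0:-→d1:-  best=no-route
  + 0.0.0.0/0 (H3) depth=0
  ? 202.189.160.7  path d0:H3→d1:-→d2:-→d3:-→d4:-→d5:-→d6:-→d7:-→d8:-→d9:-→d10:-→d11:-→d12:-→d13:-→d14:-→d15:-→d16:-→d17:-→d18:-→d19:-→d20:H1  best=H1
  ? 202.189.160.12  path d0:H3→d1:-→d2:-→d3:-→d4:-→d5:-→d6:-→d7:-→d8:-→d9:-→d10:-→d11:-→d12:-→d13:-→d14:-→d15:-→d16:-→d17:-→d18:-→d19:-→d20:H1  best=H1
  ? 36.80.2.31  path d0:H3→d1:-→d2:-→d3:-→d4:-→d5:-→d6:-→d7:-→d8:-→d9:-→d10:-→d11:-→d12:H1  best=H1
  - 36.80.0.0/12 clear@12
  ? 202.189.162.38  path d0:H3→d1:-→d2:-→d3:-→d4:-→d5:-→d6:-→d7:-→d8:-→d9:-→d10:-→d11:-→d12:-→d13:-→d14:-→d15:-→d16:-→d17:-→d18:-→d19:-→d20:H1  best=H1
  + 88.247.88.0/24 (H4) depth=24
  ? 88.247.88.1  path d0:H3→d1:-→d2:-→d3:-→d4:-→d5:-→d6:-→d7:-→d8:-→d9:-→d10:-→d11:-→d12:-→d13:-→d14:-→d15:-→d16:-→d17:-→d18:-→d19:-→d20:-→d21:-→d22:-→d23:-→d24:H4→d25:-→d26:-  best=H4
  + 36.0.0.0/8 (H3) depth=8
  + 80.0.0.0/6 (H2) depth=6
  + 202.189.164.92/32 (H6) depth=32
  - 202.189.164.92/32 clear@32
  + 81.33.112.0/20 (H2) depth=20
  ? 157.24.102.238  path d0:H3→d1:-  best=H3
  + 88.247.80.0/20 (H2) depth=20
  ? 88.247.88.9  path d0:H3→d1:-→d2:-→d3:-→d4:-→d5:-→d6:-→d7:-→d8:-→d9:-→d10:-→d11:-→d12:-→d13:-→d14:-→d15:-→d16:-→d17:-→d18:-→d19:-→d20:H2→d21:-→d22:-→d23:-→d24:H4→d25:-→d26:-  best=H4

== LOOKUPS ==
["no-route","H1","no-route","H1","H1","H1","H1","H4","H3","H4"]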